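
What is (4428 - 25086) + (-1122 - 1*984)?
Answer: -22764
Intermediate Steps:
(4428 - 25086) + (-1122 - 1*984) = -20658 + (-1122 - 984) = -20658 - 2106 = -22764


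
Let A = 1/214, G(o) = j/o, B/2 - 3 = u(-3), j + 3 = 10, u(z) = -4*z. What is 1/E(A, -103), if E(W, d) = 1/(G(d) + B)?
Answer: 3083/103 ≈ 29.932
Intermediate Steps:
j = 7 (j = -3 + 10 = 7)
B = 30 (B = 6 + 2*(-4*(-3)) = 6 + 2*12 = 6 + 24 = 30)
G(o) = 7/o
A = 1/214 ≈ 0.0046729
E(W, d) = 1/(30 + 7/d) (E(W, d) = 1/(7/d + 30) = 1/(30 + 7/d))
1/E(A, -103) = 1/(-103/(7 + 30*(-103))) = 1/(-103/(7 - 3090)) = 1/(-103/(-3083)) = 1/(-103*(-1/3083)) = 1/(103/3083) = 3083/103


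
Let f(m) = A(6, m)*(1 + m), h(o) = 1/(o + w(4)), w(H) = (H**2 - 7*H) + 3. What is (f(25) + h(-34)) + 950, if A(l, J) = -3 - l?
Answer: 30787/43 ≈ 715.98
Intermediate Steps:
w(H) = 3 + H**2 - 7*H
h(o) = 1/(-9 + o) (h(o) = 1/(o + (3 + 4**2 - 7*4)) = 1/(o + (3 + 16 - 28)) = 1/(o - 9) = 1/(-9 + o))
f(m) = -9 - 9*m (f(m) = (-3 - 1*6)*(1 + m) = (-3 - 6)*(1 + m) = -9*(1 + m) = -9 - 9*m)
(f(25) + h(-34)) + 950 = ((-9 - 9*25) + 1/(-9 - 34)) + 950 = ((-9 - 225) + 1/(-43)) + 950 = (-234 - 1/43) + 950 = -10063/43 + 950 = 30787/43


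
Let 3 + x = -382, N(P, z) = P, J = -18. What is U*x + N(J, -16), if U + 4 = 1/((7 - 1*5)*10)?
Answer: 6011/4 ≈ 1502.8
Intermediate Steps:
x = -385 (x = -3 - 382 = -385)
U = -79/20 (U = -4 + 1/((7 - 1*5)*10) = -4 + 1/((7 - 5)*10) = -4 + 1/(2*10) = -4 + 1/20 = -79/20 ≈ -3.9500)
U*x + N(J, -16) = -79/20*(-385) - 18 = 6083/4 - 18 = 6011/4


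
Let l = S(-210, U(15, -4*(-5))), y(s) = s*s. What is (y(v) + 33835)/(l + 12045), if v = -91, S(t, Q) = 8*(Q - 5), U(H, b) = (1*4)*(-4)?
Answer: 42116/11877 ≈ 3.5460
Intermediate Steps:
U(H, b) = -16 (U(H, b) = 4*(-4) = -16)
S(t, Q) = -40 + 8*Q (S(t, Q) = 8*(-5 + Q) = -40 + 8*Q)
y(s) = s²
l = -168 (l = -40 + 8*(-16) = -40 - 128 = -168)
(y(v) + 33835)/(l + 12045) = ((-91)² + 33835)/(-168 + 12045) = (8281 + 33835)/11877 = 42116*(1/11877) = 42116/11877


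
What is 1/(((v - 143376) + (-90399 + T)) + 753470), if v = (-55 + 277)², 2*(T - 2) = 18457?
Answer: 2/1156419 ≈ 1.7295e-6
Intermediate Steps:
T = 18461/2 (T = 2 + (½)*18457 = 2 + 18457/2 = 18461/2 ≈ 9230.5)
v = 49284 (v = 222² = 49284)
1/(((v - 143376) + (-90399 + T)) + 753470) = 1/(((49284 - 143376) + (-90399 + 18461/2)) + 753470) = 1/((-94092 - 162337/2) + 753470) = 1/(-350521/2 + 753470) = 1/(1156419/2) = 2/1156419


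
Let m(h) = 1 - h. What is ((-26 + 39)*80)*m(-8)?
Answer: 9360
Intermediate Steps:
((-26 + 39)*80)*m(-8) = ((-26 + 39)*80)*(1 - 1*(-8)) = (13*80)*(1 + 8) = 1040*9 = 9360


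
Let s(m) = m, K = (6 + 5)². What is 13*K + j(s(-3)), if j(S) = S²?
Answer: 1582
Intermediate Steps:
K = 121 (K = 11² = 121)
13*K + j(s(-3)) = 13*121 + (-3)² = 1573 + 9 = 1582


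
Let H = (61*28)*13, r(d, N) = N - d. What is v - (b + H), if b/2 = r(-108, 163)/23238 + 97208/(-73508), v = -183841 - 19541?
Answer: -48167096030009/213522363 ≈ -2.2558e+5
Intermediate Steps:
v = -203382
H = 22204 (H = 1708*13 = 22204)
b = -559749709/213522363 (b = 2*((163 - 1*(-108))/23238 + 97208/(-73508)) = 2*((163 + 108)*(1/23238) + 97208*(-1/73508)) = 2*(271*(1/23238) - 24302/18377) = 2*(271/23238 - 24302/18377) = 2*(-559749709/427044726) = -559749709/213522363 ≈ -2.6215)
v - (b + H) = -203382 - (-559749709/213522363 + 22204) = -203382 - 1*4740490798343/213522363 = -203382 - 4740490798343/213522363 = -48167096030009/213522363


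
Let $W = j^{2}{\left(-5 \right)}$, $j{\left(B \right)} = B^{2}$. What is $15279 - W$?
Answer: $14654$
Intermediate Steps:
$W = 625$ ($W = \left(\left(-5\right)^{2}\right)^{2} = 25^{2} = 625$)
$15279 - W = 15279 - 625 = 14654$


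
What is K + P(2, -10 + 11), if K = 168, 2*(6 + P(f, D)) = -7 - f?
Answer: 315/2 ≈ 157.50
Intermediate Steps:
P(f, D) = -19/2 - f/2 (P(f, D) = -6 + (-7 - f)/2 = -6 + (-7/2 - f/2) = -19/2 - f/2)
K + P(2, -10 + 11) = 168 + (-19/2 - ½*2) = 168 + (-19/2 - 1) = 168 - 21/2 = 315/2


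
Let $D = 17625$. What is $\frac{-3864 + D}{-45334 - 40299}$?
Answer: $- \frac{13761}{85633} \approx -0.1607$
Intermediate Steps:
$\frac{-3864 + D}{-45334 - 40299} = \frac{-3864 + 17625}{-45334 - 40299} = \frac{13761}{-85633} = 13761 \left(- \frac{1}{85633}\right) = - \frac{13761}{85633}$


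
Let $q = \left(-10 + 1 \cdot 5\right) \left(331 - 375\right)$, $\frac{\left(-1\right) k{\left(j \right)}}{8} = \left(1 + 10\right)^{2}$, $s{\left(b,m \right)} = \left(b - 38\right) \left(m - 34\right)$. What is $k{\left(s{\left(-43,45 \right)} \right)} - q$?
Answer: $-1188$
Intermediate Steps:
$s{\left(b,m \right)} = \left(-38 + b\right) \left(-34 + m\right)$
$k{\left(j \right)} = -968$ ($k{\left(j \right)} = - 8 \left(1 + 10\right)^{2} = - 8 \cdot 11^{2} = \left(-8\right) 121 = -968$)
$q = 220$ ($q = \left(-10 + 5\right) \left(-44\right) = \left(-5\right) \left(-44\right) = 220$)
$k{\left(s{\left(-43,45 \right)} \right)} - q = -968 - 220 = -1188$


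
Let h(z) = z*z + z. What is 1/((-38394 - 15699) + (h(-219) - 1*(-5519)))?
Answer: -1/832 ≈ -0.0012019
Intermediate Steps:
h(z) = z + z² (h(z) = z² + z = z + z²)
1/((-38394 - 15699) + (h(-219) - 1*(-5519))) = 1/((-38394 - 15699) + (-219*(1 - 219) - 1*(-5519))) = 1/(-54093 + (-219*(-218) + 5519)) = 1/(-54093 + (47742 + 5519)) = 1/(-54093 + 53261) = 1/(-832) = -1/832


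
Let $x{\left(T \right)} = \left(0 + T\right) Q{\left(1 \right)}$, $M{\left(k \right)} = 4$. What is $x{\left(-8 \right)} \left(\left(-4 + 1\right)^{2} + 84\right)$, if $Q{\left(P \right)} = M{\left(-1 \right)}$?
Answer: $-2976$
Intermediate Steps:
$Q{\left(P \right)} = 4$
$x{\left(T \right)} = 4 T$ ($x{\left(T \right)} = \left(0 + T\right) 4 = T 4 = 4 T$)
$x{\left(-8 \right)} \left(\left(-4 + 1\right)^{2} + 84\right) = 4 \left(-8\right) \left(\left(-4 + 1\right)^{2} + 84\right) = - 32 \left(\left(-3\right)^{2} + 84\right) = - 32 \left(9 + 84\right) = \left(-32\right) 93 = -2976$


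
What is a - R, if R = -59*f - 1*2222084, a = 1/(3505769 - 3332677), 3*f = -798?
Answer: 381908457881/173092 ≈ 2.2064e+6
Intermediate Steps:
f = -266 (f = (⅓)*(-798) = -266)
a = 1/173092 ≈ 5.7773e-6
R = -2206390 (R = -59*(-266) - 1*2222084 = 15694 - 2222084 = -2206390)
a - R = 1/173092 - 1*(-2206390) = 1/173092 + 2206390 = 381908457881/173092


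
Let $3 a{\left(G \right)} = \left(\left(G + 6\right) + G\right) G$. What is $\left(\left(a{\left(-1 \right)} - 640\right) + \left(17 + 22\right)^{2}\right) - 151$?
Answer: $\frac{2186}{3} \approx 728.67$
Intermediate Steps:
$a{\left(G \right)} = \frac{G \left(6 + 2 G\right)}{3}$ ($a{\left(G \right)} = \frac{\left(\left(G + 6\right) + G\right) G}{3} = \frac{\left(\left(6 + G\right) + G\right) G}{3} = \frac{\left(6 + 2 G\right) G}{3} = \frac{G \left(6 + 2 G\right)}{3}$)
$\left(\left(a{\left(-1 \right)} - 640\right) + \left(17 + 22\right)^{2}\right) - 151 = \left(\left(\frac{2}{3} \left(-1\right) \left(3 - 1\right) - 640\right) + \left(17 + 22\right)^{2}\right) - 151 = \left(\left(\frac{2}{3} \left(-1\right) 2 - 640\right) + 39^{2}\right) - 151 = \left(\left(- \frac{4}{3} - 640\right) + 1521\right) - 151 = \left(- \frac{1924}{3} + 1521\right) - 151 = \frac{2639}{3} - 151 = \frac{2186}{3}$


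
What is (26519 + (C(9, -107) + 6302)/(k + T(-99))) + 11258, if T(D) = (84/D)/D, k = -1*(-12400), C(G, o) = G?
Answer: 1530398167393/40510828 ≈ 37778.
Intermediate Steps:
k = 12400
T(D) = 84/D²
(26519 + (C(9, -107) + 6302)/(k + T(-99))) + 11258 = (26519 + (9 + 6302)/(12400 + 84/(-99)²)) + 11258 = (26519 + 6311/(12400 + 84*(1/9801))) + 11258 = (26519 + 6311/(12400 + 28/3267)) + 11258 = (26519 + 6311/(40510828/3267)) + 11258 = (26519 + 6311*(3267/40510828)) + 11258 = (26519 + 20618037/40510828) + 11258 = 1074327265769/40510828 + 11258 = 1530398167393/40510828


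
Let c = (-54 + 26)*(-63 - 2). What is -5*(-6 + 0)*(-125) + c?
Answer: -1930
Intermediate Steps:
c = 1820 (c = -28*(-65) = 1820)
-5*(-6 + 0)*(-125) + c = -5*(-6 + 0)*(-125) + 1820 = -5*(-6)*(-125) + 1820 = 30*(-125) + 1820 = -3750 + 1820 = -1930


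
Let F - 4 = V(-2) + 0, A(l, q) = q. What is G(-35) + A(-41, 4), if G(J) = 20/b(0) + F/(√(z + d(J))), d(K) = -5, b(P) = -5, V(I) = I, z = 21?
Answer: ½ ≈ 0.50000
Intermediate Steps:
F = 2 (F = 4 + (-2 + 0) = 4 - 2 = 2)
G(J) = -7/2 (G(J) = 20/(-5) + 2/(√(21 - 5)) = 20*(-⅕) + 2/(√16) = -4 + 2/4 = -4 + 2*(¼) = -4 + ½ = -7/2)
G(-35) + A(-41, 4) = -7/2 + 4 = ½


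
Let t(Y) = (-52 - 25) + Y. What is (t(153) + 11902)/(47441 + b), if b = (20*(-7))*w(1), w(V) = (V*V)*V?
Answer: 11978/47301 ≈ 0.25323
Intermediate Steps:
t(Y) = -77 + Y
w(V) = V**3 (w(V) = V**2*V = V**3)
b = -140 (b = (20*(-7))*1**3 = -140*1 = -140)
(t(153) + 11902)/(47441 + b) = ((-77 + 153) + 11902)/(47441 - 140) = (76 + 11902)/47301 = 11978*(1/47301) = 11978/47301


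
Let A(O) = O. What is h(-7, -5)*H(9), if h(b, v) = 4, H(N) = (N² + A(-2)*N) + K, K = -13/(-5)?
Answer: 1312/5 ≈ 262.40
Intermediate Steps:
K = 13/5 (K = -13*(-⅕) = 13/5 ≈ 2.6000)
H(N) = 13/5 + N² - 2*N (H(N) = (N² - 2*N) + 13/5 = 13/5 + N² - 2*N)
h(-7, -5)*H(9) = 4*(13/5 + 9² - 2*9) = 4*(13/5 + 81 - 18) = 4*(328/5) = 1312/5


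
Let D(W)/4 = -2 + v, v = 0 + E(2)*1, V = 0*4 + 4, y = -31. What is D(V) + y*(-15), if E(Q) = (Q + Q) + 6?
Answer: 497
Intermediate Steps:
E(Q) = 6 + 2*Q (E(Q) = 2*Q + 6 = 6 + 2*Q)
V = 4 (V = 0 + 4 = 4)
v = 10 (v = 0 + (6 + 2*2)*1 = 0 + (6 + 4)*1 = 0 + 10*1 = 0 + 10 = 10)
D(W) = 32 (D(W) = 4*(-2 + 10) = 4*8 = 32)
D(V) + y*(-15) = 32 - 31*(-15) = 32 + 465 = 497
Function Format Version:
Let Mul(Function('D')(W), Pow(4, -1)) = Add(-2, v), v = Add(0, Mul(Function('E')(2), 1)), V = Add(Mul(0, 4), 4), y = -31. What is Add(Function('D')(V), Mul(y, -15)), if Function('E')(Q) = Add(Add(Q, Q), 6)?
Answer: 497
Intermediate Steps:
Function('E')(Q) = Add(6, Mul(2, Q)) (Function('E')(Q) = Add(Mul(2, Q), 6) = Add(6, Mul(2, Q)))
V = 4 (V = Add(0, 4) = 4)
v = 10 (v = Add(0, Mul(Add(6, Mul(2, 2)), 1)) = Add(0, Mul(Add(6, 4), 1)) = Add(0, Mul(10, 1)) = Add(0, 10) = 10)
Function('D')(W) = 32 (Function('D')(W) = Mul(4, Add(-2, 10)) = Mul(4, 8) = 32)
Add(Function('D')(V), Mul(y, -15)) = Add(32, Mul(-31, -15)) = Add(32, 465) = 497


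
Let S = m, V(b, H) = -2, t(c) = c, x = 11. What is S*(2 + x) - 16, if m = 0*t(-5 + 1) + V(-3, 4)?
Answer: -42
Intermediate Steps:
m = -2 (m = 0*(-5 + 1) - 2 = 0*(-4) - 2 = 0 - 2 = -2)
S = -2
S*(2 + x) - 16 = -2*(2 + 11) - 16 = -2*13 - 16 = -26 - 16 = -42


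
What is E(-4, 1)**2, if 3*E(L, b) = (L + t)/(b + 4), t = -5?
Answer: 9/25 ≈ 0.36000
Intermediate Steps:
E(L, b) = (-5 + L)/(3*(4 + b)) (E(L, b) = ((L - 5)/(b + 4))/3 = ((-5 + L)/(4 + b))/3 = (-5 + L)/(3*(4 + b)))
E(-4, 1)**2 = ((-5 - 4)/(3*(4 + 1)))**2 = ((1/3)*(-9)/5)**2 = ((1/3)*(1/5)*(-9))**2 = (-3/5)**2 = 9/25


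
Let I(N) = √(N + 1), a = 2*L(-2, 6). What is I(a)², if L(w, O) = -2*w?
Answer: 9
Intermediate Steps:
a = 8 (a = 2*(-2*(-2)) = 2*4 = 8)
I(N) = √(1 + N)
I(a)² = (√(1 + 8))² = (√9)² = 3² = 9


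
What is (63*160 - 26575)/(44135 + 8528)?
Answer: -16495/52663 ≈ -0.31322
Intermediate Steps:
(63*160 - 26575)/(44135 + 8528) = (10080 - 26575)/52663 = -16495*1/52663 = -16495/52663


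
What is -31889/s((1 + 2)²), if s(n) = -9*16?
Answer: 31889/144 ≈ 221.45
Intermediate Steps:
s(n) = -144
-31889/s((1 + 2)²) = -31889/(-144) = -31889*(-1/144) = 31889/144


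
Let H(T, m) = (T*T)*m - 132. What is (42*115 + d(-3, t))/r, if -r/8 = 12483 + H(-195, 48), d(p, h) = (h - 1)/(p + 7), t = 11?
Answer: -9665/29400816 ≈ -0.00032873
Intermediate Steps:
d(p, h) = (-1 + h)/(7 + p)
H(T, m) = -132 + m*T**2 (H(T, m) = T**2*m - 132 = m*T**2 - 132 = -132 + m*T**2)
r = -14700408 (r = -8*(12483 + (-132 + 48*(-195)**2)) = -8*(12483 + (-132 + 48*38025)) = -8*(12483 + (-132 + 1825200)) = -8*(12483 + 1825068) = -8*1837551 = -14700408)
(42*115 + d(-3, t))/r = (42*115 + (-1 + 11)/(7 - 3))/(-14700408) = (4830 + 10/4)*(-1/14700408) = (4830 + (1/4)*10)*(-1/14700408) = (4830 + 5/2)*(-1/14700408) = (9665/2)*(-1/14700408) = -9665/29400816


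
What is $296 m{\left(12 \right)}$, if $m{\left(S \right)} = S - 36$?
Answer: $-7104$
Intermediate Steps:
$m{\left(S \right)} = -36 + S$
$296 m{\left(12 \right)} = 296 \left(-36 + 12\right) = 296 \left(-24\right) = -7104$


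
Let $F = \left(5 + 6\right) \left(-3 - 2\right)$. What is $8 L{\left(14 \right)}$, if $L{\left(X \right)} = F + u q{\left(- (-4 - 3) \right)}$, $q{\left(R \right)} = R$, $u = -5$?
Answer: $-720$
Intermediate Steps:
$F = -55$ ($F = 11 \left(-5\right) = -55$)
$L{\left(X \right)} = -90$ ($L{\left(X \right)} = -55 - 5 \left(- (-4 - 3)\right) = -55 - 5 \left(\left(-1\right) \left(-7\right)\right) = -55 - 35 = -90$)
$8 L{\left(14 \right)} = 8 \left(-90\right) = -720$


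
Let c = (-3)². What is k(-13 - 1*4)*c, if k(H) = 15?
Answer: 135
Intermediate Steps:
c = 9
k(-13 - 1*4)*c = 15*9 = 135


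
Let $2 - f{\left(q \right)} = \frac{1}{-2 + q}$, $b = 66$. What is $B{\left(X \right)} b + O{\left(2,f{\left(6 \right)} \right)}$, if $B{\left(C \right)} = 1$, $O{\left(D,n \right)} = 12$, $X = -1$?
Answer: $78$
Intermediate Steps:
$f{\left(q \right)} = 2 - \frac{1}{-2 + q}$
$B{\left(X \right)} b + O{\left(2,f{\left(6 \right)} \right)} = 1 \cdot 66 + 12 = 66 + 12 = 78$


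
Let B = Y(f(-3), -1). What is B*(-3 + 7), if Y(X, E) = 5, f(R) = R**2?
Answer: 20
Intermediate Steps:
B = 5
B*(-3 + 7) = 5*(-3 + 7) = 5*4 = 20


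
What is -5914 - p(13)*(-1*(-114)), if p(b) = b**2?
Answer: -25180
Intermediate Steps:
-5914 - p(13)*(-1*(-114)) = -5914 - 13**2*(-1*(-114)) = -5914 - 169*114 = -5914 - 1*19266 = -5914 - 19266 = -25180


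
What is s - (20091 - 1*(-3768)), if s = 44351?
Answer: 20492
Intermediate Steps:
s - (20091 - 1*(-3768)) = 44351 - (20091 - 1*(-3768)) = 44351 - (20091 + 3768) = 44351 - 1*23859 = 44351 - 23859 = 20492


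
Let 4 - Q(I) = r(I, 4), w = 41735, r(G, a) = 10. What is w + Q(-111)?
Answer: 41729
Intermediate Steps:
Q(I) = -6 (Q(I) = 4 - 1*10 = 4 - 10 = -6)
w + Q(-111) = 41735 - 6 = 41729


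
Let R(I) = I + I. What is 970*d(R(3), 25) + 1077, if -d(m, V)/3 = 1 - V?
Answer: 70917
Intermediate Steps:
R(I) = 2*I
d(m, V) = -3 + 3*V (d(m, V) = -3*(1 - V) = -3 + 3*V)
970*d(R(3), 25) + 1077 = 970*(-3 + 3*25) + 1077 = 970*(-3 + 75) + 1077 = 970*72 + 1077 = 69840 + 1077 = 70917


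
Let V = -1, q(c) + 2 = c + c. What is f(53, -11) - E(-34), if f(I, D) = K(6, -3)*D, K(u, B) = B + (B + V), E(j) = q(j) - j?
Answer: 113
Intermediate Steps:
q(c) = -2 + 2*c (q(c) = -2 + (c + c) = -2 + 2*c)
E(j) = -2 + j (E(j) = (-2 + 2*j) - j = -2 + j)
K(u, B) = -1 + 2*B (K(u, B) = B + (B - 1) = B + (-1 + B) = -1 + 2*B)
f(I, D) = -7*D (f(I, D) = (-1 + 2*(-3))*D = (-1 - 6)*D = -7*D)
f(53, -11) - E(-34) = -7*(-11) - (-2 - 34) = 77 - 1*(-36) = 77 + 36 = 113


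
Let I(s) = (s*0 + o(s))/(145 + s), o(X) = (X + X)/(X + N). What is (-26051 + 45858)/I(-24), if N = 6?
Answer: 7189941/8 ≈ 8.9874e+5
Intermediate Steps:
o(X) = 2*X/(6 + X) (o(X) = (X + X)/(X + 6) = (2*X)/(6 + X) = 2*X/(6 + X))
I(s) = 2*s/((6 + s)*(145 + s)) (I(s) = (s*0 + 2*s/(6 + s))/(145 + s) = (0 + 2*s/(6 + s))/(145 + s) = (2*s/(6 + s))/(145 + s) = 2*s/((6 + s)*(145 + s)))
(-26051 + 45858)/I(-24) = (-26051 + 45858)/((2*(-24)/((6 - 24)*(145 - 24)))) = 19807/((2*(-24)/(-18*121))) = 19807/((2*(-24)*(-1/18)*(1/121))) = 19807/(8/363) = 19807*(363/8) = 7189941/8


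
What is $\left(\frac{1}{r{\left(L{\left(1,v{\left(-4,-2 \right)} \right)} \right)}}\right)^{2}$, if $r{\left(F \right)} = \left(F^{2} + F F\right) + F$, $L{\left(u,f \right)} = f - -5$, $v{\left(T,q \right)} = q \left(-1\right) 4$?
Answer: $\frac{1}{123201} \approx 8.1168 \cdot 10^{-6}$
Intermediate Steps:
$v{\left(T,q \right)} = - 4 q$ ($v{\left(T,q \right)} = - q 4 = - 4 q$)
$L{\left(u,f \right)} = 5 + f$ ($L{\left(u,f \right)} = f + 5 = 5 + f$)
$r{\left(F \right)} = F + 2 F^{2}$ ($r{\left(F \right)} = \left(F^{2} + F^{2}\right) + F = 2 F^{2} + F = F + 2 F^{2}$)
$\left(\frac{1}{r{\left(L{\left(1,v{\left(-4,-2 \right)} \right)} \right)}}\right)^{2} = \left(\frac{1}{\left(5 - -8\right) \left(1 + 2 \left(5 - -8\right)\right)}\right)^{2} = \left(\frac{1}{\left(5 + 8\right) \left(1 + 2 \left(5 + 8\right)\right)}\right)^{2} = \left(\frac{1}{13 \left(1 + 2 \cdot 13\right)}\right)^{2} = \left(\frac{1}{13 \left(1 + 26\right)}\right)^{2} = \left(\frac{1}{13 \cdot 27}\right)^{2} = \left(\frac{1}{351}\right)^{2} = \frac{1}{123201}$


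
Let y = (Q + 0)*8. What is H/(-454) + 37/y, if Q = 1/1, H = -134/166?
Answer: 697385/150728 ≈ 4.6268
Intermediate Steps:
H = -67/83 (H = -134*1/166 = -67/83 ≈ -0.80723)
Q = 1
y = 8 (y = (1 + 0)*8 = 1*8 = 8)
H/(-454) + 37/y = -67/83/(-454) + 37/8 = -67/83*(-1/454) + 37*(⅛) = 67/37682 + 37/8 = 697385/150728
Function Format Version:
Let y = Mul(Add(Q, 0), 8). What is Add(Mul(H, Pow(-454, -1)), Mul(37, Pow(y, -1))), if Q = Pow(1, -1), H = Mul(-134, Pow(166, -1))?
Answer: Rational(697385, 150728) ≈ 4.6268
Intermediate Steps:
H = Rational(-67, 83) (H = Mul(-134, Rational(1, 166)) = Rational(-67, 83) ≈ -0.80723)
Q = 1
y = 8 (y = Mul(Add(1, 0), 8) = Mul(1, 8) = 8)
Add(Mul(H, Pow(-454, -1)), Mul(37, Pow(y, -1))) = Add(Mul(Rational(-67, 83), Pow(-454, -1)), Mul(37, Pow(8, -1))) = Add(Mul(Rational(-67, 83), Rational(-1, 454)), Mul(37, Rational(1, 8))) = Add(Rational(67, 37682), Rational(37, 8)) = Rational(697385, 150728)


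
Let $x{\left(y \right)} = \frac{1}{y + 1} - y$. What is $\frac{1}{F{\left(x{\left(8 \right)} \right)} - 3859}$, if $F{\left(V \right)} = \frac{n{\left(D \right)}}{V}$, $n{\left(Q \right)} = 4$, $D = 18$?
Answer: $- \frac{71}{274025} \approx -0.0002591$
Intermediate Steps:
$x{\left(y \right)} = \frac{1}{1 + y} - y$
$F{\left(V \right)} = \frac{4}{V}$
$\frac{1}{F{\left(x{\left(8 \right)} \right)} - 3859} = \frac{1}{\frac{4}{\frac{1}{1 + 8} \left(1 - 8 - 8^{2}\right)} - 3859} = \frac{1}{\frac{4}{\frac{1}{9} \left(1 - 8 - 64\right)} - 3859} = \frac{1}{\frac{4}{\frac{1}{9} \left(-71\right)} - 3859} = \frac{1}{\frac{4}{- \frac{71}{9}} - 3859} = \frac{1}{4 \left(- \frac{9}{71}\right) - 3859} = \frac{1}{- \frac{36}{71} - 3859} = \frac{1}{- \frac{274025}{71}} = - \frac{71}{274025}$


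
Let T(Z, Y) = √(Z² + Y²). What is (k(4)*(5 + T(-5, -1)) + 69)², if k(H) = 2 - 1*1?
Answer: (74 + √26)² ≈ 6256.7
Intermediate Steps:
T(Z, Y) = √(Y² + Z²)
k(H) = 1 (k(H) = 2 - 1 = 1)
(k(4)*(5 + T(-5, -1)) + 69)² = (1*(5 + √((-1)² + (-5)²)) + 69)² = (1*(5 + √(1 + 25)) + 69)² = (1*(5 + √26) + 69)² = ((5 + √26) + 69)² = (74 + √26)²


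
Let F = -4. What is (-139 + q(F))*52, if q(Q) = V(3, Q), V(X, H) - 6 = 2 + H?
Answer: -7020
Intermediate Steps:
V(X, H) = 8 + H (V(X, H) = 6 + (2 + H) = 8 + H)
q(Q) = 8 + Q
(-139 + q(F))*52 = (-139 + (8 - 4))*52 = (-139 + 4)*52 = -135*52 = -7020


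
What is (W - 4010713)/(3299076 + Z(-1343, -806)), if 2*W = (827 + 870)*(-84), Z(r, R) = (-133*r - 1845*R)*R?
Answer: 583141/191320894 ≈ 0.0030480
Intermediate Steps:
Z(r, R) = R*(-1845*R - 133*r) (Z(r, R) = (-1845*R - 133*r)*R = R*(-1845*R - 133*r))
W = -71274 (W = ((827 + 870)*(-84))/2 = (1697*(-84))/2 = (½)*(-142548) = -71274)
(W - 4010713)/(3299076 + Z(-1343, -806)) = (-71274 - 4010713)/(3299076 - 1*(-806)*(133*(-1343) + 1845*(-806))) = -4081987/(3299076 - 1*(-806)*(-178619 - 1487070)) = -4081987/(3299076 - 1*(-806)*(-1665689)) = -4081987/(3299076 - 1342545334) = -4081987/(-1339246258) = -4081987*(-1/1339246258) = 583141/191320894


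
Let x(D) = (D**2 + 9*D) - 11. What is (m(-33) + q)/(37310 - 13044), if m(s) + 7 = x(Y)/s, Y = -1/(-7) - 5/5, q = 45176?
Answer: 36519577/19619061 ≈ 1.8614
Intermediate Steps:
Y = -6/7 (Y = -1*(-1/7) - 5*1/5 = 1/7 - 1 = -6/7 ≈ -0.85714)
x(D) = -11 + D**2 + 9*D
m(s) = -7 - 881/(49*s) (m(s) = -7 + (-11 + (-6/7)**2 + 9*(-6/7))/s = -7 + (-11 + 36/49 - 54/7)/s = -7 - 881/(49*s))
(m(-33) + q)/(37310 - 13044) = ((-7 - 881/49/(-33)) + 45176)/(37310 - 13044) = ((-7 - 881/49*(-1/33)) + 45176)/24266 = ((-7 + 881/1617) + 45176)*(1/24266) = (-10438/1617 + 45176)*(1/24266) = (73039154/1617)*(1/24266) = 36519577/19619061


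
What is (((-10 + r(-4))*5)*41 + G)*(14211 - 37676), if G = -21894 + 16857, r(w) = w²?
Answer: 89331255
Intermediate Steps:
G = -5037
(((-10 + r(-4))*5)*41 + G)*(14211 - 37676) = (((-10 + (-4)²)*5)*41 - 5037)*(14211 - 37676) = (((-10 + 16)*5)*41 - 5037)*(-23465) = ((6*5)*41 - 5037)*(-23465) = (30*41 - 5037)*(-23465) = (1230 - 5037)*(-23465) = -3807*(-23465) = 89331255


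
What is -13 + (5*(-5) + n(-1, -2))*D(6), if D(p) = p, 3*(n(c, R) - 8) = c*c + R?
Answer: -117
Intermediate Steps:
n(c, R) = 8 + R/3 + c²/3 (n(c, R) = 8 + (c*c + R)/3 = 8 + (c² + R)/3 = 8 + (R + c²)/3 = 8 + (R/3 + c²/3) = 8 + R/3 + c²/3)
-13 + (5*(-5) + n(-1, -2))*D(6) = -13 + (5*(-5) + (8 + (⅓)*(-2) + (⅓)*(-1)²))*6 = -13 + (-25 + (8 - ⅔ + (⅓)*1))*6 = -13 + (-25 + (8 - ⅔ + ⅓))*6 = -13 + (-25 + 23/3)*6 = -13 - 52/3*6 = -13 - 104 = -117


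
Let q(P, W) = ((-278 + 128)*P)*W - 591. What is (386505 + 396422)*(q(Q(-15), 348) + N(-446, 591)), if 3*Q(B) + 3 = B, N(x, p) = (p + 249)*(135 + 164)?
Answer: 441389971863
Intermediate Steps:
N(x, p) = 74451 + 299*p (N(x, p) = (249 + p)*299 = 74451 + 299*p)
Q(B) = -1 + B/3
q(P, W) = -591 - 150*P*W (q(P, W) = (-150*P)*W - 591 = -150*P*W - 591 = -591 - 150*P*W)
(386505 + 396422)*(q(Q(-15), 348) + N(-446, 591)) = (386505 + 396422)*((-591 - 150*(-1 + (⅓)*(-15))*348) + (74451 + 299*591)) = 782927*((-591 - 150*(-1 - 5)*348) + (74451 + 176709)) = 782927*((-591 - 150*(-6)*348) + 251160) = 782927*((-591 + 313200) + 251160) = 782927*(312609 + 251160) = 782927*563769 = 441389971863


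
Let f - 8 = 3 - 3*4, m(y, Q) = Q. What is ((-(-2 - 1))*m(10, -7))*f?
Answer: 21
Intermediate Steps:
f = -1 (f = 8 + (3 - 3*4) = 8 + (3 - 12) = 8 - 9 = -1)
((-(-2 - 1))*m(10, -7))*f = (-(-2 - 1)*(-7))*(-1) = (-1*(-3)*(-7))*(-1) = (3*(-7))*(-1) = -21*(-1) = 21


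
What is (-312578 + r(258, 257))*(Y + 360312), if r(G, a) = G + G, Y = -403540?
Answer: 13489816136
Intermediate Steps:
r(G, a) = 2*G
(-312578 + r(258, 257))*(Y + 360312) = (-312578 + 2*258)*(-403540 + 360312) = (-312578 + 516)*(-43228) = -312062*(-43228) = 13489816136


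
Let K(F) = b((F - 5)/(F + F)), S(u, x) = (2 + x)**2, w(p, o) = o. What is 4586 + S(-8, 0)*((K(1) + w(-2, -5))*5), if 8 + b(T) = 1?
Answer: 4346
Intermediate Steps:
b(T) = -7 (b(T) = -8 + 1 = -7)
K(F) = -7
4586 + S(-8, 0)*((K(1) + w(-2, -5))*5) = 4586 + (2 + 0)**2*((-7 - 5)*5) = 4586 + 2**2*(-12*5) = 4586 + 4*(-60) = 4586 - 240 = 4346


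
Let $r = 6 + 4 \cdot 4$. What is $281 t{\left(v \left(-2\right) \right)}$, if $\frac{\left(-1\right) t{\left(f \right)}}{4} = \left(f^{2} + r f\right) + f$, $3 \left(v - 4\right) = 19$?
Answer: $\frac{487816}{9} \approx 54202.0$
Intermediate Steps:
$v = \frac{31}{3}$ ($v = 4 + \frac{1}{3} \cdot 19 = 4 + \frac{19}{3} = \frac{31}{3} \approx 10.333$)
$r = 22$ ($r = 6 + 16 = 22$)
$t{\left(f \right)} = - 92 f - 4 f^{2}$ ($t{\left(f \right)} = - 4 \left(\left(f^{2} + 22 f\right) + f\right) = - 4 \left(f^{2} + 23 f\right) = - 92 f - 4 f^{2}$)
$281 t{\left(v \left(-2\right) \right)} = 281 \left(- 4 \cdot \frac{31}{3} \left(-2\right) \left(23 + \frac{31}{3} \left(-2\right)\right)\right) = 281 \left(\left(-4\right) \left(- \frac{62}{3}\right) \left(23 - \frac{62}{3}\right)\right) = 281 \left(\left(-4\right) \left(- \frac{62}{3}\right) \frac{7}{3}\right) = 281 \cdot \frac{1736}{9} = \frac{487816}{9}$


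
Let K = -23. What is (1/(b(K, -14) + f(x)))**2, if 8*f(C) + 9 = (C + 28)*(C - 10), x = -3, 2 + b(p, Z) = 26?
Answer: 16/5041 ≈ 0.0031740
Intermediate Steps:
b(p, Z) = 24 (b(p, Z) = -2 + 26 = 24)
f(C) = -9/8 + (-10 + C)*(28 + C)/8 (f(C) = -9/8 + ((C + 28)*(C - 10))/8 = -9/8 + ((28 + C)*(-10 + C))/8 = -9/8 + ((-10 + C)*(28 + C))/8 = -9/8 + (-10 + C)*(28 + C)/8)
(1/(b(K, -14) + f(x)))**2 = (1/(24 + (-289/8 + (1/8)*(-3)**2 + (9/4)*(-3))))**2 = (1/(24 + (-289/8 + (1/8)*9 - 27/4)))**2 = (1/(24 + (-289/8 + 9/8 - 27/4)))**2 = (1/(24 - 167/4))**2 = (1/(-71/4))**2 = (-4/71)**2 = 16/5041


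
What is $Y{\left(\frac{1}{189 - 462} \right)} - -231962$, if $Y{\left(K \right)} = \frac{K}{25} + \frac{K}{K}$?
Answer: $\frac{1583147474}{6825} \approx 2.3196 \cdot 10^{5}$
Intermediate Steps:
$Y{\left(K \right)} = 1 + \frac{K}{25}$ ($Y{\left(K \right)} = K \frac{1}{25} + 1 = \frac{K}{25} + 1 = 1 + \frac{K}{25}$)
$Y{\left(\frac{1}{189 - 462} \right)} - -231962 = \left(1 + \frac{1}{25 \left(189 - 462\right)}\right) - -231962 = \left(1 + \frac{1}{25 \left(-273\right)}\right) + 231962 = \left(1 + \frac{1}{25} \left(- \frac{1}{273}\right)\right) + 231962 = \left(1 - \frac{1}{6825}\right) + 231962 = \frac{6824}{6825} + 231962 = \frac{1583147474}{6825}$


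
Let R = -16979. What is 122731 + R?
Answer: 105752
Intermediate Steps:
122731 + R = 122731 - 16979 = 105752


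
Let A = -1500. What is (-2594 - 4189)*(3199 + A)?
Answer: -11524317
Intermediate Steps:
(-2594 - 4189)*(3199 + A) = (-2594 - 4189)*(3199 - 1500) = -6783*1699 = -11524317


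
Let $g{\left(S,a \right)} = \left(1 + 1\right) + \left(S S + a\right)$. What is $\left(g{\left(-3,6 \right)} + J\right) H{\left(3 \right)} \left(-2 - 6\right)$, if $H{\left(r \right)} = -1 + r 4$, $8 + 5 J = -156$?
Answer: $\frac{6952}{5} \approx 1390.4$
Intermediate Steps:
$J = - \frac{164}{5}$ ($J = - \frac{8}{5} + \frac{1}{5} \left(-156\right) = - \frac{8}{5} - \frac{156}{5} = - \frac{164}{5} \approx -32.8$)
$g{\left(S,a \right)} = 2 + a + S^{2}$ ($g{\left(S,a \right)} = 2 + \left(S^{2} + a\right) = 2 + \left(a + S^{2}\right) = 2 + a + S^{2}$)
$H{\left(r \right)} = -1 + 4 r$
$\left(g{\left(-3,6 \right)} + J\right) H{\left(3 \right)} \left(-2 - 6\right) = \left(\left(2 + 6 + \left(-3\right)^{2}\right) - \frac{164}{5}\right) \left(-1 + 4 \cdot 3\right) \left(-2 - 6\right) = \left(\left(2 + 6 + 9\right) - \frac{164}{5}\right) \left(-1 + 12\right) \left(-8\right) = \left(17 - \frac{164}{5}\right) 11 \left(-8\right) = \left(- \frac{79}{5}\right) \left(-88\right) = \frac{6952}{5}$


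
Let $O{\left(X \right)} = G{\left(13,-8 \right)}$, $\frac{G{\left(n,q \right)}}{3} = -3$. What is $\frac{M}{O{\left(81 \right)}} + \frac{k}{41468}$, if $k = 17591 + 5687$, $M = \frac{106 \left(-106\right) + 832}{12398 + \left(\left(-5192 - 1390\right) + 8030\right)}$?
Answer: $\frac{1889001}{2929418} \approx 0.64484$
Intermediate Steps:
$G{\left(n,q \right)} = -9$ ($G{\left(n,q \right)} = 3 \left(-3\right) = -9$)
$M = - \frac{5202}{6923}$ ($M = \frac{-11236 + 832}{12398 + \left(-6582 + 8030\right)} = - \frac{10404}{12398 + 1448} = - \frac{10404}{13846} = \left(-10404\right) \frac{1}{13846} = - \frac{5202}{6923} \approx -0.75141$)
$O{\left(X \right)} = -9$
$k = 23278$
$\frac{M}{O{\left(81 \right)}} + \frac{k}{41468} = - \frac{5202}{6923 \left(-9\right)} + \frac{23278}{41468} = \left(- \frac{5202}{6923}\right) \left(- \frac{1}{9}\right) + 23278 \cdot \frac{1}{41468} = \frac{578}{6923} + \frac{11639}{20734} = \frac{1889001}{2929418}$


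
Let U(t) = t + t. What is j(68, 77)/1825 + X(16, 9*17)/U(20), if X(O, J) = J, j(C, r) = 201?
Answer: 57453/14600 ≈ 3.9351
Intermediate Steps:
U(t) = 2*t
j(68, 77)/1825 + X(16, 9*17)/U(20) = 201/1825 + (9*17)/((2*20)) = 201*(1/1825) + 153/40 = 201/1825 + 153*(1/40) = 201/1825 + 153/40 = 57453/14600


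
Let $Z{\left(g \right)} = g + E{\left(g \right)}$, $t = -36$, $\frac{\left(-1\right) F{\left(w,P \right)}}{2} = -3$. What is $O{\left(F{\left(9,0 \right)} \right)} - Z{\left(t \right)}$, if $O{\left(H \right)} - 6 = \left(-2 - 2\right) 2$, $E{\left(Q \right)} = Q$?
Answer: $70$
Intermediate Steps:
$F{\left(w,P \right)} = 6$ ($F{\left(w,P \right)} = \left(-2\right) \left(-3\right) = 6$)
$O{\left(H \right)} = -2$ ($O{\left(H \right)} = 6 + \left(-2 - 2\right) 2 = 6 - 8 = -2$)
$Z{\left(g \right)} = 2 g$ ($Z{\left(g \right)} = g + g = 2 g$)
$O{\left(F{\left(9,0 \right)} \right)} - Z{\left(t \right)} = -2 - 2 \left(-36\right) = -2 - -72 = -2 + 72 = 70$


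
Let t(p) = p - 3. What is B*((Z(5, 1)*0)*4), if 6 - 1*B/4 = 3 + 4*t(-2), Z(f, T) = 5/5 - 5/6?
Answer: 0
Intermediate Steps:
Z(f, T) = 1/6 (Z(f, T) = 5*(1/5) - 5*1/6 = 1 - 5/6 = 1/6)
t(p) = -3 + p
B = 92 (B = 24 - 4*(3 + 4*(-3 - 2)) = 24 - 4*(3 + 4*(-5)) = 24 - 4*(3 - 20) = 24 - 4*(-17) = 24 + 68 = 92)
B*((Z(5, 1)*0)*4) = 92*(((1/6)*0)*4) = 92*(0*4) = 92*0 = 0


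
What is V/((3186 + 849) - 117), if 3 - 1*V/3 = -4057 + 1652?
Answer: 1204/653 ≈ 1.8438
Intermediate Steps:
V = 7224 (V = 9 - 3*(-4057 + 1652) = 9 - 3*(-2405) = 9 + 7215 = 7224)
V/((3186 + 849) - 117) = 7224/((3186 + 849) - 117) = 7224/(4035 - 117) = 7224/3918 = 7224*(1/3918) = 1204/653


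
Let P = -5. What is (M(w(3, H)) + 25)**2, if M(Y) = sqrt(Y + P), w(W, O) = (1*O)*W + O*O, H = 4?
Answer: (25 + sqrt(23))**2 ≈ 887.79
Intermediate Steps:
w(W, O) = O**2 + O*W (w(W, O) = O*W + O**2 = O**2 + O*W)
M(Y) = sqrt(-5 + Y) (M(Y) = sqrt(Y - 5) = sqrt(-5 + Y))
(M(w(3, H)) + 25)**2 = (sqrt(-5 + 4*(4 + 3)) + 25)**2 = (sqrt(-5 + 4*7) + 25)**2 = (sqrt(-5 + 28) + 25)**2 = (sqrt(23) + 25)**2 = (25 + sqrt(23))**2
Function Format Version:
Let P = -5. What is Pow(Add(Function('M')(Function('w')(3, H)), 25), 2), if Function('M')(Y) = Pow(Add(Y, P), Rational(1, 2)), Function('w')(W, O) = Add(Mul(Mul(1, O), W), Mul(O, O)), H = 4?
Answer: Pow(Add(25, Pow(23, Rational(1, 2))), 2) ≈ 887.79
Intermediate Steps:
Function('w')(W, O) = Add(Pow(O, 2), Mul(O, W)) (Function('w')(W, O) = Add(Mul(O, W), Pow(O, 2)) = Add(Pow(O, 2), Mul(O, W)))
Function('M')(Y) = Pow(Add(-5, Y), Rational(1, 2)) (Function('M')(Y) = Pow(Add(Y, -5), Rational(1, 2)) = Pow(Add(-5, Y), Rational(1, 2)))
Pow(Add(Function('M')(Function('w')(3, H)), 25), 2) = Pow(Add(Pow(Add(-5, Mul(4, Add(4, 3))), Rational(1, 2)), 25), 2) = Pow(Add(Pow(Add(-5, Mul(4, 7)), Rational(1, 2)), 25), 2) = Pow(Add(Pow(Add(-5, 28), Rational(1, 2)), 25), 2) = Pow(Add(Pow(23, Rational(1, 2)), 25), 2) = Pow(Add(25, Pow(23, Rational(1, 2))), 2)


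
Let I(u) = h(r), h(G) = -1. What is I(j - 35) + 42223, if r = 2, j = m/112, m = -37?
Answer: 42222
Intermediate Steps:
j = -37/112 ≈ -0.33036
I(u) = -1
I(j - 35) + 42223 = -1 + 42223 = 42222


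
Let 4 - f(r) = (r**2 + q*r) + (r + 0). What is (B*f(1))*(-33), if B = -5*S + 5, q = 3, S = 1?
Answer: 0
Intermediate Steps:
f(r) = 4 - r**2 - 4*r (f(r) = 4 - ((r**2 + 3*r) + (r + 0)) = 4 - ((r**2 + 3*r) + r) = 4 - (r**2 + 4*r) = 4 + (-r**2 - 4*r) = 4 - r**2 - 4*r)
B = 0 (B = -5*1 + 5 = -5 + 5 = 0)
(B*f(1))*(-33) = (0*(4 - 1*1**2 - 4*1))*(-33) = (0*(4 - 1*1 - 4))*(-33) = (0*(4 - 1 - 4))*(-33) = (0*(-1))*(-33) = 0*(-33) = 0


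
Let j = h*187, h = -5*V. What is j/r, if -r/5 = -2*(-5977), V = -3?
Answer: -561/11954 ≈ -0.046930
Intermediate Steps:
r = -59770 (r = -(-10)*(-5977) = -5*11954 = -59770)
h = 15 (h = -5*(-3) = 15)
j = 2805 (j = 15*187 = 2805)
j/r = 2805/(-59770) = 2805*(-1/59770) = -561/11954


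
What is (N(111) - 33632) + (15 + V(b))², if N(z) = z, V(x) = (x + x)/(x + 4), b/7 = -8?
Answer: -5615320/169 ≈ -33227.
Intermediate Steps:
b = -56 (b = 7*(-8) = -56)
V(x) = 2*x/(4 + x) (V(x) = (2*x)/(4 + x) = 2*x/(4 + x))
(N(111) - 33632) + (15 + V(b))² = (111 - 33632) + (15 + 2*(-56)/(4 - 56))² = -33521 + (15 + 2*(-56)/(-52))² = -33521 + (15 + 2*(-56)*(-1/52))² = -33521 + (15 + 28/13)² = -33521 + (223/13)² = -33521 + 49729/169 = -5615320/169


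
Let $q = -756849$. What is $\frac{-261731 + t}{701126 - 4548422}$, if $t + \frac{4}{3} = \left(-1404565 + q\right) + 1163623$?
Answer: $\frac{1889285}{5770944} \approx 0.32738$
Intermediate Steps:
$t = - \frac{2993377}{3}$ ($t = - \frac{4}{3} + \left(\left(-1404565 - 756849\right) + 1163623\right) = - \frac{4}{3} + \left(-2161414 + 1163623\right) = - \frac{4}{3} - 997791 = - \frac{2993377}{3} \approx -9.9779 \cdot 10^{5}$)
$\frac{-261731 + t}{701126 - 4548422} = \frac{-261731 - \frac{2993377}{3}}{701126 - 4548422} = - \frac{3778570}{3 \left(-3847296\right)} = \left(- \frac{3778570}{3}\right) \left(- \frac{1}{3847296}\right) = \frac{1889285}{5770944}$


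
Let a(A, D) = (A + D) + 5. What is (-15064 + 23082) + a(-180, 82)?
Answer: 7925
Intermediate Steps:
a(A, D) = 5 + A + D
(-15064 + 23082) + a(-180, 82) = (-15064 + 23082) + (5 - 180 + 82) = 8018 - 93 = 7925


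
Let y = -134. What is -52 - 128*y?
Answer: 17100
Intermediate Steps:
-52 - 128*y = -52 - 128*(-134) = -52 + 17152 = 17100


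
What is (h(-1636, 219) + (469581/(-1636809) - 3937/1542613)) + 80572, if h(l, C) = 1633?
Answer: 69187946531304933/841654280639 ≈ 82205.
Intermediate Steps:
(h(-1636, 219) + (469581/(-1636809) - 3937/1542613)) + 80572 = (1633 + (469581/(-1636809) - 3937/1542613)) + 80572 = (1633 + (469581*(-1/1636809) - 3937*1/1542613)) + 80572 = (1633 + (-156527/545603 - 3937/1542613)) + 80572 = (1633 - 243608624062/841654280639) + 80572 = 1374177831659425/841654280639 + 80572 = 69187946531304933/841654280639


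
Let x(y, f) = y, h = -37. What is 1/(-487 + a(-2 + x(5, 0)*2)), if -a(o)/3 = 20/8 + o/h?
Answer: -74/36545 ≈ -0.0020249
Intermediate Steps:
a(o) = -15/2 + 3*o/37 (a(o) = -3*(20/8 + o/(-37)) = -3*(20*(1/8) + o*(-1/37)) = -3*(5/2 - o/37) = -15/2 + 3*o/37)
1/(-487 + a(-2 + x(5, 0)*2)) = 1/(-487 + (-15/2 + 3*(-2 + 5*2)/37)) = 1/(-487 + (-15/2 + 3*(-2 + 10)/37)) = 1/(-487 + (-15/2 + (3/37)*8)) = 1/(-487 + (-15/2 + 24/37)) = 1/(-487 - 507/74) = 1/(-36545/74) = -74/36545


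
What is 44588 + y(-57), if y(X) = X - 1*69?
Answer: 44462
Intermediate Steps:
y(X) = -69 + X (y(X) = X - 69 = -69 + X)
44588 + y(-57) = 44588 + (-69 - 57) = 44588 - 126 = 44462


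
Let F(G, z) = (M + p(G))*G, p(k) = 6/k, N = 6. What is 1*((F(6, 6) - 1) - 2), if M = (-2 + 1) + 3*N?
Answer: 105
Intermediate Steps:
M = 17 (M = (-2 + 1) + 3*6 = -1 + 18 = 17)
F(G, z) = G*(17 + 6/G) (F(G, z) = (17 + 6/G)*G = G*(17 + 6/G))
1*((F(6, 6) - 1) - 2) = 1*(((6 + 17*6) - 1) - 2) = 1*(((6 + 102) - 1) - 2) = 1*((108 - 1) - 2) = 1*(107 - 2) = 1*105 = 105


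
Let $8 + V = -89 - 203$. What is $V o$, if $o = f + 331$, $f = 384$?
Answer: $-214500$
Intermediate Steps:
$o = 715$ ($o = 384 + 331 = 715$)
$V = -300$ ($V = -8 - 292 = -300$)
$V o = \left(-300\right) 715 = -214500$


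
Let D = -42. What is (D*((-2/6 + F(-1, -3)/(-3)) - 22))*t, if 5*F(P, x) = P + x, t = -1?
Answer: -4634/5 ≈ -926.80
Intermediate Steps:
F(P, x) = P/5 + x/5 (F(P, x) = (P + x)/5 = P/5 + x/5)
(D*((-2/6 + F(-1, -3)/(-3)) - 22))*t = -42*((-2/6 + ((⅕)*(-1) + (⅕)*(-3))/(-3)) - 22)*(-1) = -42*((-2*⅙ + (-⅕ - ⅗)*(-⅓)) - 22)*(-1) = -42*((-⅓ - ⅘*(-⅓)) - 22)*(-1) = -42*((-⅓ + 4/15) - 22)*(-1) = -42*(-1/15 - 22)*(-1) = -42*(-331/15)*(-1) = (4634/5)*(-1) = -4634/5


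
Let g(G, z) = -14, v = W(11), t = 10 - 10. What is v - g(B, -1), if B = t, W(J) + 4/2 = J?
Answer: 23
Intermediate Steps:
t = 0
W(J) = -2 + J
v = 9 (v = -2 + 11 = 9)
B = 0
v - g(B, -1) = 9 - 1*(-14) = 9 + 14 = 23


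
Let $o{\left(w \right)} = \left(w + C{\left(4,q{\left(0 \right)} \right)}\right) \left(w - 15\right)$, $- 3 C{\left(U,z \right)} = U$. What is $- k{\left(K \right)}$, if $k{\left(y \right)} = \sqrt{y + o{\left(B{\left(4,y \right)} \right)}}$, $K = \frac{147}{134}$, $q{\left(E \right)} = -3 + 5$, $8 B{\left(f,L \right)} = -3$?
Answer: $- \frac{\sqrt{7861177}}{536} \approx -5.2309$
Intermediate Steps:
$B{\left(f,L \right)} = - \frac{3}{8}$ ($B{\left(f,L \right)} = \frac{1}{8} \left(-3\right) = - \frac{3}{8}$)
$q{\left(E \right)} = 2$
$C{\left(U,z \right)} = - \frac{U}{3}$
$o{\left(w \right)} = \left(-15 + w\right) \left(- \frac{4}{3} + w\right)$ ($o{\left(w \right)} = \left(w - \frac{4}{3}\right) \left(w - 15\right) = \left(w - \frac{4}{3}\right) \left(-15 + w\right) = \left(- \frac{4}{3} + w\right) \left(-15 + w\right) = \left(-15 + w\right) \left(- \frac{4}{3} + w\right)$)
$K = \frac{147}{134}$ ($K = 147 \cdot \frac{1}{134} = \frac{147}{134} \approx 1.097$)
$k{\left(y \right)} = \sqrt{\frac{1681}{64} + y}$ ($k{\left(y \right)} = \sqrt{y + \left(20 + \left(- \frac{3}{8}\right)^{2} - - \frac{49}{8}\right)} = \sqrt{y + \left(20 + \frac{9}{64} + \frac{49}{8}\right)} = \sqrt{y + \frac{1681}{64}} = \sqrt{\frac{1681}{64} + y}$)
$- k{\left(K \right)} = - \frac{\sqrt{1681 + 64 \cdot \frac{147}{134}}}{8} = - \frac{\sqrt{1681 + \frac{4704}{67}}}{8} = - \frac{\sqrt{\frac{117331}{67}}}{8} = - \frac{\frac{1}{67} \sqrt{7861177}}{8} = - \frac{\sqrt{7861177}}{536}$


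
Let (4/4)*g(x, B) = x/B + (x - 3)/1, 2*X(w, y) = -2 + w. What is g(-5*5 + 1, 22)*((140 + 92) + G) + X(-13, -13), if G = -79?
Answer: -94719/22 ≈ -4305.4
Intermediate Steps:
X(w, y) = -1 + w/2 (X(w, y) = (-2 + w)/2 = -1 + w/2)
g(x, B) = -3 + x + x/B (g(x, B) = x/B + (x - 3)/1 = x/B + (-3 + x)*1 = x/B + (-3 + x) = -3 + x + x/B)
g(-5*5 + 1, 22)*((140 + 92) + G) + X(-13, -13) = (-3 + (-5*5 + 1) + (-5*5 + 1)/22)*((140 + 92) - 79) + (-1 + (½)*(-13)) = (-3 + (-25 + 1) + (-25 + 1)*(1/22))*(232 - 79) + (-1 - 13/2) = (-3 - 24 - 24*1/22)*153 - 15/2 = (-3 - 24 - 12/11)*153 - 15/2 = -309/11*153 - 15/2 = -47277/11 - 15/2 = -94719/22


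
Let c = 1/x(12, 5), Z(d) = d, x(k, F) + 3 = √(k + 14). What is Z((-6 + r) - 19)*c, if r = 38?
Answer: 39/17 + 13*√26/17 ≈ 6.1934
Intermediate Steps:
x(k, F) = -3 + √(14 + k) (x(k, F) = -3 + √(k + 14) = -3 + √(14 + k))
c = 1/(-3 + √26) (c = 1/(-3 + √(14 + 12)) = 1/(-3 + √26) ≈ 0.47641)
Z((-6 + r) - 19)*c = ((-6 + 38) - 19)*(3/17 + √26/17) = (32 - 19)*(3/17 + √26/17) = 13*(3/17 + √26/17) = 39/17 + 13*√26/17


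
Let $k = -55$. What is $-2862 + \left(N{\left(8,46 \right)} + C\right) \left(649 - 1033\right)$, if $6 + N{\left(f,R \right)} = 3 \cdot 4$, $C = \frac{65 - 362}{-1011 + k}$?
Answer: $- \frac{2810502}{533} \approx -5273.0$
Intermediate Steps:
$C = \frac{297}{1066}$ ($C = \frac{65 - 362}{-1011 - 55} = - \frac{297}{-1066} = \left(-297\right) \left(- \frac{1}{1066}\right) = \frac{297}{1066} \approx 0.27861$)
$N{\left(f,R \right)} = 6$ ($N{\left(f,R \right)} = -6 + 3 \cdot 4 = -6 + 12 = 6$)
$-2862 + \left(N{\left(8,46 \right)} + C\right) \left(649 - 1033\right) = -2862 + \left(6 + \frac{297}{1066}\right) \left(649 - 1033\right) = -2862 + \frac{6693}{1066} \left(-384\right) = -2862 - \frac{1285056}{533} = - \frac{2810502}{533}$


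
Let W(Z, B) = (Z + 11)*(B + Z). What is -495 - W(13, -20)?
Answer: -327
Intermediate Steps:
W(Z, B) = (11 + Z)*(B + Z)
-495 - W(13, -20) = -495 - (13² + 11*(-20) + 11*13 - 20*13) = -495 - (169 - 220 + 143 - 260) = -495 - 1*(-168) = -495 + 168 = -327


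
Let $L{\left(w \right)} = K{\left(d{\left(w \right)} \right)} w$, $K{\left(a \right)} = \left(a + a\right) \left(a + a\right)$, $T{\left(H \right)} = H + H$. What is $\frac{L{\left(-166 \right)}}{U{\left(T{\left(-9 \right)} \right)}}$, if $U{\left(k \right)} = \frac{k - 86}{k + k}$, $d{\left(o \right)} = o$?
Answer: $- \frac{82337328}{13} \approx -6.3336 \cdot 10^{6}$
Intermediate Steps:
$T{\left(H \right)} = 2 H$
$K{\left(a \right)} = 4 a^{2}$ ($K{\left(a \right)} = 2 a 2 a = 4 a^{2}$)
$U{\left(k \right)} = \frac{-86 + k}{2 k}$
$L{\left(w \right)} = 4 w^{3}$ ($L{\left(w \right)} = 4 w^{2} w = 4 w^{3}$)
$\frac{L{\left(-166 \right)}}{U{\left(T{\left(-9 \right)} \right)}} = \frac{4 \left(-166\right)^{3}}{\frac{1}{2} \frac{1}{2 \left(-9\right)} \left(-86 + 2 \left(-9\right)\right)} = \frac{4 \left(-4574296\right)}{\frac{1}{2} \frac{1}{-18} \left(-86 - 18\right)} = - \frac{18297184}{\frac{1}{2} \left(- \frac{1}{18}\right) \left(-104\right)} = - \frac{18297184}{\frac{26}{9}} = \left(-18297184\right) \frac{9}{26} = - \frac{82337328}{13}$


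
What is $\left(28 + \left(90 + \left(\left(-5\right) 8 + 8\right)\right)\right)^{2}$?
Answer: $7396$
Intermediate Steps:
$\left(28 + \left(90 + \left(\left(-5\right) 8 + 8\right)\right)\right)^{2} = \left(28 + \left(90 + \left(-40 + 8\right)\right)\right)^{2} = \left(28 + \left(90 - 32\right)\right)^{2} = \left(28 + 58\right)^{2} = 86^{2} = 7396$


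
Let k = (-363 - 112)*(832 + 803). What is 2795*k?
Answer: -2170666875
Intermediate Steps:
k = -776625 (k = -475*1635 = -776625)
2795*k = 2795*(-776625) = -2170666875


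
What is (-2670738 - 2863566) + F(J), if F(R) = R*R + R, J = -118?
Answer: -5520498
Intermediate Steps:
F(R) = R + R² (F(R) = R² + R = R + R²)
(-2670738 - 2863566) + F(J) = (-2670738 - 2863566) - 118*(1 - 118) = -5534304 - 118*(-117) = -5534304 + 13806 = -5520498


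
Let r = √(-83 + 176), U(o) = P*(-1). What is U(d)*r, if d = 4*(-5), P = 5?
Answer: -5*√93 ≈ -48.218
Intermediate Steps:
d = -20
U(o) = -5 (U(o) = 5*(-1) = -5)
r = √93 ≈ 9.6436
U(d)*r = -5*√93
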